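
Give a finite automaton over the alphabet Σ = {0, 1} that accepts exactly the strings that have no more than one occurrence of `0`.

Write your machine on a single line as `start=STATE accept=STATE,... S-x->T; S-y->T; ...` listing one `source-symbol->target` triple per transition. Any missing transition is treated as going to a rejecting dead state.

Only the number of `0`s matters, and only up to 2. Make a chain q0 → q1 → q2 advanced by each `0` (with q2 absorbing); every other symbol self-loops. The accepting set is {q0, q1}.
A 3-state machine:
        0   1  
>* q0   q1  q0 
 * q1   q2  q1 
   q2   q2  q2 
(> = start, * = accepting)

start=q0; accept=q0,q1; q0-0->q1; q0-1->q0; q1-0->q2; q1-1->q1; q2-0->q2; q2-1->q2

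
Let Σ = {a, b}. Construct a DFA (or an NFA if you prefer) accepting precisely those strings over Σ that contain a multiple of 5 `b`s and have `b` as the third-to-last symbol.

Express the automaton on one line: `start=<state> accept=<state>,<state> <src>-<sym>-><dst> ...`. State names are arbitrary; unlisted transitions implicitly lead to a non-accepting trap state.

start=q0 accept=q8,q11,q12,q15 q0-a->q0 q0-b->q1 q1-a->q1 q1-b->q2 q2-a->q2 q2-b->q3 q3-a->q4 q3-b->q5 q4-a->q4 q4-b->q6 q5-a->q7 q5-b->q8 q6-a->q7 q6-b->q9 q7-a->q10 q7-b->q11 q8-a->q12 q8-b->q1 q9-a->q12 q9-b->q1 q10-a->q10 q10-b->q13 q11-a->q14 q11-b->q1 q12-a->q15 q12-b->q1 q13-a->q14 q13-b->q1 q14-a->q15 q14-b->q1 q15-a->q0 q15-b->q1

Handle the two conditions separately and then intersect. One (5 states) tracks the count of `b`s modulo 5; the other (15 states) tracks the last 3 symbols read. Each combined state is a pair, one component from each; accept when both components accept. Minimizing collapses redundant product states.
With 16 states:
          a    b  
>  q0     q0   q1 
   q1     q1   q2 
   q2     q2   q3 
   q3     q4   q5 
   q4     q4   q6 
   q5     q7   q8 
   q6     q7   q9 
   q7    q10  q11 
 * q8    q12   q1 
   q9    q12   q1 
   q10   q10  q13 
 * q11   q14   q1 
 * q12   q15   q1 
   q13   q14   q1 
   q14   q15   q1 
 * q15    q0   q1 
(> = start, * = accepting)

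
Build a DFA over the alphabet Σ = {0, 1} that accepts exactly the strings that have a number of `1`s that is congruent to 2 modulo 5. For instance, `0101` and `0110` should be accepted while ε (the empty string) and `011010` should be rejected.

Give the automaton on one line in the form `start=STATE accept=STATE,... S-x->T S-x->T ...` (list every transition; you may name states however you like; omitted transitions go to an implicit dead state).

start=A accept=C A-0->A A-1->B B-0->B B-1->C C-0->C C-1->D D-0->D D-1->E E-0->E E-1->A

Keep the running count of `1`s modulo 5: each `1` advances along the cycle A → B → C → D → E → A while other symbols loop. Accept at C.
       0  1 
>  A   A  B 
   B   B  C 
 * C   C  D 
   D   D  E 
   E   E  A 
(> = start, * = accepting)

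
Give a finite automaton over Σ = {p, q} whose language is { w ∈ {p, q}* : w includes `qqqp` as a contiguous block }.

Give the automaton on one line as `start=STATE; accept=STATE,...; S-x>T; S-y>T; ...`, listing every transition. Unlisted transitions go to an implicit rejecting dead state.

States S0..S3 record the length of the longest prefix of `qqqp` that matches the current input suffix. Reaching S4 means `qqqp` has been seen, and we stay there forever. Accept from S4.
A 5-state machine:
        p   q  
>  S0   S0  S1 
   S1   S0  S2 
   S2   S0  S3 
   S3   S4  S3 
 * S4   S4  S4 
(> = start, * = accepting)

start=S0; accept=S4; S0-p>S0; S0-q>S1; S1-p>S0; S1-q>S2; S2-p>S0; S2-q>S3; S3-p>S4; S3-q>S3; S4-p>S4; S4-q>S4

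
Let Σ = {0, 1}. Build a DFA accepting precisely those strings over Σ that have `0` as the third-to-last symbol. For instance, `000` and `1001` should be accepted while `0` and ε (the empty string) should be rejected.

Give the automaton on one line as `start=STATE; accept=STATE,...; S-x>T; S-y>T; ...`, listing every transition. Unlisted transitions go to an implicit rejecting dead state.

A DFA must remember the last 3 symbols (since which symbol is third-to-last isn't known until the input ends). Use one state per possible window of the last ≤3 symbols; accept from those whose window starts with `0`.
          0    1  
>  S0     S1   S2 
   S1     S3   S4 
   S2     S5   S6 
   S3     S7   S8 
   S4     S9  S10 
   S5    S11  S12 
   S6    S13  S14 
 * S7     S7   S8 
 * S8     S9  S10 
 * S9    S11  S12 
 * S10   S13  S14 
   S11    S7   S8 
   S12    S9  S10 
   S13   S11  S12 
   S14   S13  S14 
(> = start, * = accepting)

start=S0; accept=S7,S8,S9,S10; S0-0>S1; S0-1>S2; S1-0>S3; S1-1>S4; S2-0>S5; S2-1>S6; S3-0>S7; S3-1>S8; S4-0>S9; S4-1>S10; S5-0>S11; S5-1>S12; S6-0>S13; S6-1>S14; S7-0>S7; S7-1>S8; S8-0>S9; S8-1>S10; S9-0>S11; S9-1>S12; S10-0>S13; S10-1>S14; S11-0>S7; S11-1>S8; S12-0>S9; S12-1>S10; S13-0>S11; S13-1>S12; S14-0>S13; S14-1>S14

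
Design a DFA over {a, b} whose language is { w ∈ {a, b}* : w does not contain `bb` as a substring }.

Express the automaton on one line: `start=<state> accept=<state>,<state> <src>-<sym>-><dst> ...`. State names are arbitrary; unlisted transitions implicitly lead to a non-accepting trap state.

This is the complement of 'contains `bb`'. Use the same substring-matching states — q0 through q2 holding how much of `bb` has just been matched — but flip the accepting set: everything except the trap q2 accepts.
A 3-state machine:
        a   b  
>* q0   q0  q1 
 * q1   q0  q2 
   q2   q2  q2 
(> = start, * = accepting)

start=q0 accept=q0,q1 q0-a->q0 q0-b->q1 q1-a->q0 q1-b->q2 q2-a->q2 q2-b->q2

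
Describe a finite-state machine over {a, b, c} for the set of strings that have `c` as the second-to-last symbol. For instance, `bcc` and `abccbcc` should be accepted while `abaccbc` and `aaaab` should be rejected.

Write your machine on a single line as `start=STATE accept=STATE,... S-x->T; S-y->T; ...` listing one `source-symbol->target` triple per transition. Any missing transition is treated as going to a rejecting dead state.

start=s0; accept=s10,s11,s12; s0-a->s1; s0-b->s2; s0-c->s3; s1-a->s4; s1-b->s5; s1-c->s6; s2-a->s7; s2-b->s8; s2-c->s9; s3-a->s10; s3-b->s11; s3-c->s12; s4-a->s4; s4-b->s5; s4-c->s6; s5-a->s7; s5-b->s8; s5-c->s9; s6-a->s10; s6-b->s11; s6-c->s12; s7-a->s4; s7-b->s5; s7-c->s6; s8-a->s7; s8-b->s8; s8-c->s9; s9-a->s10; s9-b->s11; s9-c->s12; s10-a->s4; s10-b->s5; s10-c->s6; s11-a->s7; s11-b->s8; s11-c->s9; s12-a->s10; s12-b->s11; s12-c->s12

A DFA must remember the last 2 symbols (since which symbol is second-to-last isn't known until the input ends). Use one state per possible window of the last ≤2 symbols; accept from those whose window starts with `c`.
A 13-state machine:
          a    b    c  
>  s0     s1   s2   s3 
   s1     s4   s5   s6 
   s2     s7   s8   s9 
   s3    s10  s11  s12 
   s4     s4   s5   s6 
   s5     s7   s8   s9 
   s6    s10  s11  s12 
   s7     s4   s5   s6 
   s8     s7   s8   s9 
   s9    s10  s11  s12 
 * s10    s4   s5   s6 
 * s11    s7   s8   s9 
 * s12   s10  s11  s12 
(> = start, * = accepting)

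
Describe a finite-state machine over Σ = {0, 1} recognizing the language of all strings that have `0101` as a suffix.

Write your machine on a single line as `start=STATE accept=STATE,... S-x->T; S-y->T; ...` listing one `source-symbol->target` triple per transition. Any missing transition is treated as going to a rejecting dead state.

start=q0; accept=q4; q0-0->q1; q0-1->q0; q1-0->q1; q1-1->q2; q2-0->q3; q2-1->q0; q3-0->q1; q3-1->q4; q4-0->q3; q4-1->q0

Let each state record the length of the longest suffix of the input read so far that is also a prefix of `0101`. q1 means the last symbol is `0`; q2 means the last 2 symbols are `01`; q3 means the last 3 symbols are `010`; q4 means the last 4 symbols are `0101`. Accept only at q4, where the string currently ends in `0101`.
5 states suffice.
        0   1  
>  q0   q1  q0 
   q1   q1  q2 
   q2   q3  q0 
   q3   q1  q4 
 * q4   q3  q0 
(> = start, * = accepting)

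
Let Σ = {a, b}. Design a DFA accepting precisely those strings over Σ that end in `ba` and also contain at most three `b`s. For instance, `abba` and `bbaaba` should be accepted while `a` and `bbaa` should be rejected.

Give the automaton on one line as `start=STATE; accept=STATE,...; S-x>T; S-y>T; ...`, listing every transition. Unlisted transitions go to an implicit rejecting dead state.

start=q0; accept=q2,q5,q8; q0-a>q0; q0-b>q1; q1-a>q2; q1-b>q3; q2-a>q4; q2-b>q3; q3-a>q5; q3-b>q6; q4-a>q4; q4-b>q3; q5-a>q7; q5-b>q6; q6-a>q8; q6-b>q9; q7-a>q7; q7-b>q6; q8-a>q9; q8-b>q9; q9-a>q9; q9-b>q9

Run two small machines in parallel and take their product. The first has 3 states tracking how much of the suffix `ba` has currently been matched; the second has 5 states tracking the count of `b`s, saturating at 4. A product state is a pair (one from each), accepting exactly when both do. Minimizing collapses redundant product states.
With 10 states:
        a   b  
>  q0   q0  q1 
   q1   q2  q3 
 * q2   q4  q3 
   q3   q5  q6 
   q4   q4  q3 
 * q5   q7  q6 
   q6   q8  q9 
   q7   q7  q6 
 * q8   q9  q9 
   q9   q9  q9 
(> = start, * = accepting)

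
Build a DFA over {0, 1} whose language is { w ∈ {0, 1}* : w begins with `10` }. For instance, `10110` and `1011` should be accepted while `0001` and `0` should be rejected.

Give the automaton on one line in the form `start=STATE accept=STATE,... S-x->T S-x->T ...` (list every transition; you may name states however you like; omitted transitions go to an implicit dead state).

start=A accept=C A-0->D A-1->B B-0->C B-1->D C-0->C C-1->C D-0->D D-1->D

Check the first 2 symbols one by one: A through B record how many have matched `10` so far; any wrong symbol goes to the dead state D. After all 2 match we enter the accepting sink C.
With 4 states:
       0  1 
>  A   D  B 
   B   C  D 
 * C   C  C 
   D   D  D 
(> = start, * = accepting)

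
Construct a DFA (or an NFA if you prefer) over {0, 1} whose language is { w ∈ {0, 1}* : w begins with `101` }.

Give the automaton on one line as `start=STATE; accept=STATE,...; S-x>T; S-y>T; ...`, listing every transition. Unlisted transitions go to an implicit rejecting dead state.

Check the first 3 symbols one by one: s0 through s2 record how many have matched `101` so far; any wrong symbol goes to the dead state s4. After all 3 match we enter the accepting sink s3.
        0   1  
>  s0   s4  s1 
   s1   s2  s4 
   s2   s4  s3 
 * s3   s3  s3 
   s4   s4  s4 
(> = start, * = accepting)

start=s0; accept=s3; s0-0>s4; s0-1>s1; s1-0>s2; s1-1>s4; s2-0>s4; s2-1>s3; s3-0>s3; s3-1>s3; s4-0>s4; s4-1>s4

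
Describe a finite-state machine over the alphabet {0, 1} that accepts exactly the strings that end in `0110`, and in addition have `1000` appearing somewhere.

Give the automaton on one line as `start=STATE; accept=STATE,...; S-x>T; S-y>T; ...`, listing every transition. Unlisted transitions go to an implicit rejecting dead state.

start=q0; accept=q11; q0-0>q1; q0-1>q2; q1-0>q1; q1-1>q3; q2-0>q4; q2-1>q2; q3-0>q4; q3-1>q5; q4-0>q6; q4-1>q3; q5-0>q7; q5-1>q2; q6-0>q8; q6-1>q3; q7-0>q6; q7-1>q3; q8-0>q8; q8-1>q9; q9-0>q8; q9-1>q10; q10-0>q11; q10-1>q12; q11-0>q8; q11-1>q9; q12-0>q8; q12-1>q12

Run two small machines in parallel and take their product. The first has 5 states tracking how much of the suffix `0110` has currently been matched; the second has 5 states tracking whether and how much of `1000` has been seen. A product state is a pair (one from each), accepting exactly when both do.
With 13 states:
          0    1  
>  q0     q1   q2 
   q1     q1   q3 
   q2     q4   q2 
   q3     q4   q5 
   q4     q6   q3 
   q5     q7   q2 
   q6     q8   q3 
   q7     q6   q3 
   q8     q8   q9 
   q9     q8  q10 
   q10   q11  q12 
 * q11    q8   q9 
   q12    q8  q12 
(> = start, * = accepting)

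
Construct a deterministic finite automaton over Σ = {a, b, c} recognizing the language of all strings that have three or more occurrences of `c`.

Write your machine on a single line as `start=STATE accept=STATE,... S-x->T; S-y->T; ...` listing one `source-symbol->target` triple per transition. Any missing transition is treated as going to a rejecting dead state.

Count `c`s, saturating at 4: states S0 through S3 mean 0 through 3 `c`s seen; S4 means more than 3. Each `c` increments (capped at S4); other symbols loop. Accept from {S3, S4}.
5 states suffice.
        a   b   c  
>  S0   S0  S0  S1 
   S1   S1  S1  S2 
   S2   S2  S2  S3 
 * S3   S3  S3  S4 
 * S4   S4  S4  S4 
(> = start, * = accepting)

start=S0; accept=S3,S4; S0-a->S0; S0-b->S0; S0-c->S1; S1-a->S1; S1-b->S1; S1-c->S2; S2-a->S2; S2-b->S2; S2-c->S3; S3-a->S3; S3-b->S3; S3-c->S4; S4-a->S4; S4-b->S4; S4-c->S4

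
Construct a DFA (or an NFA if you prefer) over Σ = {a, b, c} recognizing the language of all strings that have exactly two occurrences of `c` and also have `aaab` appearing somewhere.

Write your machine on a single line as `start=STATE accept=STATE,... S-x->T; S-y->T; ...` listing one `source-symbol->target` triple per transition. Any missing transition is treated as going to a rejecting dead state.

Handle the two conditions separately and then intersect. One (4 states) tracks the count of `c`s, saturating at 3; the other (5 states) tracks whether and how much of `aaab` has been seen. Each combined state is a pair, one component from each; accept when both components accept.
          a    b    c  
>  s0     s1   s0   s2 
   s1     s3   s0   s2 
   s2     s4   s2   s5 
   s3     s6   s0   s2 
   s4     s7   s2   s5 
   s5     s8   s5   s9 
   s6     s6  s10   s2 
   s7    s11   s2   s5 
   s8    s12   s5   s9 
   s9    s13   s9   s9 
   s10   s10  s10  s14 
   s11   s11  s14   s5 
   s12   s15   s5   s9 
   s13   s16   s9   s9 
   s14   s14  s14  s17 
   s15   s15  s17   s9 
   s16   s18   s9   s9 
 * s17   s17  s17  s19 
   s18   s18  s19   s9 
   s19   s19  s19  s19 
(> = start, * = accepting)

start=s0; accept=s17; s0-a->s1; s0-b->s0; s0-c->s2; s1-a->s3; s1-b->s0; s1-c->s2; s2-a->s4; s2-b->s2; s2-c->s5; s3-a->s6; s3-b->s0; s3-c->s2; s4-a->s7; s4-b->s2; s4-c->s5; s5-a->s8; s5-b->s5; s5-c->s9; s6-a->s6; s6-b->s10; s6-c->s2; s7-a->s11; s7-b->s2; s7-c->s5; s8-a->s12; s8-b->s5; s8-c->s9; s9-a->s13; s9-b->s9; s9-c->s9; s10-a->s10; s10-b->s10; s10-c->s14; s11-a->s11; s11-b->s14; s11-c->s5; s12-a->s15; s12-b->s5; s12-c->s9; s13-a->s16; s13-b->s9; s13-c->s9; s14-a->s14; s14-b->s14; s14-c->s17; s15-a->s15; s15-b->s17; s15-c->s9; s16-a->s18; s16-b->s9; s16-c->s9; s17-a->s17; s17-b->s17; s17-c->s19; s18-a->s18; s18-b->s19; s18-c->s9; s19-a->s19; s19-b->s19; s19-c->s19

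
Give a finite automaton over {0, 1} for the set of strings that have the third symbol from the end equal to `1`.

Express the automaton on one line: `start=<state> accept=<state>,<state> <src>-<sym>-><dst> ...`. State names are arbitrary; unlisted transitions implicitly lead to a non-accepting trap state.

start=s0 accept=s11,s12,s13,s14 s0-0->s1 s0-1->s2 s1-0->s3 s1-1->s4 s2-0->s5 s2-1->s6 s3-0->s7 s3-1->s8 s4-0->s9 s4-1->s10 s5-0->s11 s5-1->s12 s6-0->s13 s6-1->s14 s7-0->s7 s7-1->s8 s8-0->s9 s8-1->s10 s9-0->s11 s9-1->s12 s10-0->s13 s10-1->s14 s11-0->s7 s11-1->s8 s12-0->s9 s12-1->s10 s13-0->s11 s13-1->s12 s14-0->s13 s14-1->s14

A DFA must remember the last 3 symbols (since which symbol is third-to-last isn't known until the input ends). Use one state per possible window of the last ≤3 symbols; accept from those whose window starts with `1`.
15 states suffice.
          0    1  
>  s0     s1   s2 
   s1     s3   s4 
   s2     s5   s6 
   s3     s7   s8 
   s4     s9  s10 
   s5    s11  s12 
   s6    s13  s14 
   s7     s7   s8 
   s8     s9  s10 
   s9    s11  s12 
   s10   s13  s14 
 * s11    s7   s8 
 * s12    s9  s10 
 * s13   s11  s12 
 * s14   s13  s14 
(> = start, * = accepting)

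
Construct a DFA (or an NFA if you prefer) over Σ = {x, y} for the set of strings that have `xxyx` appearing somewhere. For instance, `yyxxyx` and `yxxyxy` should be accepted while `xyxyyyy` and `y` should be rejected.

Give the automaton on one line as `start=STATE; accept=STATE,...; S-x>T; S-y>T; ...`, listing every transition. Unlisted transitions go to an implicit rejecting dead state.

start=S0; accept=S4; S0-x>S1; S0-y>S0; S1-x>S2; S1-y>S0; S2-x>S2; S2-y>S3; S3-x>S4; S3-y>S0; S4-x>S4; S4-y>S4

Track how much of `xxyx` has been matched so far: state S0 is no progress, S4 is the absorbing accept state reached once `xxyx` has occurred. Intermediate states record partial matches; on a mismatch, fall back to the longest reusable overlap.
5 states suffice.
        x   y  
>  S0   S1  S0 
   S1   S2  S0 
   S2   S2  S3 
   S3   S4  S0 
 * S4   S4  S4 
(> = start, * = accepting)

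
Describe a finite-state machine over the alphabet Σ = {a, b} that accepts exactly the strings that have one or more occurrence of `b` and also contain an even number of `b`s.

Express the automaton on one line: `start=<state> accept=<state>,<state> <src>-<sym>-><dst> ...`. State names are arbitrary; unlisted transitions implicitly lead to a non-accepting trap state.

Handle the two conditions separately and then intersect. The first has 3 states tracking the count of `b`s, saturating at 2; the second has 2 states tracking the count of `b`s modulo 2. A product state is a pair (one from each), accepting exactly when both do. After merging equivalent states the machine shrinks.
With 3 states:
        a   b  
>  s0   s0  s1 
   s1   s1  s2 
 * s2   s2  s1 
(> = start, * = accepting)

start=s0 accept=s2 s0-a->s0 s0-b->s1 s1-a->s1 s1-b->s2 s2-a->s2 s2-b->s1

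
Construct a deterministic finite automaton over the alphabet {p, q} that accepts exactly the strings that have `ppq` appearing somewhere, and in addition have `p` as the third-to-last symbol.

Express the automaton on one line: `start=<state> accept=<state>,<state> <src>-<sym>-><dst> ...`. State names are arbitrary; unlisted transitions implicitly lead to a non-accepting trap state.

Run two small machines in parallel and take their product. The first has 4 states tracking whether and how much of `ppq` has been seen; the second has 15 states tracking the last 3 symbols read. A product state is a pair (one from each), accepting exactly when both do. After merging equivalent states the machine shrinks.
An 11-state machine:
          p    q  
>  s0     s1   s0 
   s1     s2   s0 
   s2     s2   s3 
 * s3     s4   s5 
 * s4     s6   s7 
 * s5     s8   s9 
   s6    s10   s3 
   s7     s4   s5 
   s8     s6   s7 
   s9     s8   s9 
 * s10   s10   s3 
(> = start, * = accepting)

start=s0 accept=s3,s4,s5,s10 s0-p->s1 s0-q->s0 s1-p->s2 s1-q->s0 s2-p->s2 s2-q->s3 s3-p->s4 s3-q->s5 s4-p->s6 s4-q->s7 s5-p->s8 s5-q->s9 s6-p->s10 s6-q->s3 s7-p->s4 s7-q->s5 s8-p->s6 s8-q->s7 s9-p->s8 s9-q->s9 s10-p->s10 s10-q->s3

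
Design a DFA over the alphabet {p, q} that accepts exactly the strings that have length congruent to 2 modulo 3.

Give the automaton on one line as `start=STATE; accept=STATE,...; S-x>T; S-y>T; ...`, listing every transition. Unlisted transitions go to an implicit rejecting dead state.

Count input length modulo 3: every symbol advances one step around the cycle A → B → C → A. Accept at C.
3 states suffice.
       p  q 
>  A   B  B 
   B   C  C 
 * C   A  A 
(> = start, * = accepting)

start=A; accept=C; A-p>B; A-q>B; B-p>C; B-q>C; C-p>A; C-q>A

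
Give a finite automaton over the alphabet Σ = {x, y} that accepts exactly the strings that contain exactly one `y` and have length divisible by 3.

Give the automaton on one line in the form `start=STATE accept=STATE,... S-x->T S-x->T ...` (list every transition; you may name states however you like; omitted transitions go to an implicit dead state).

Handle the two conditions separately and then intersect. One (3 states) tracks the count of `y`s, saturating at 2; the other (3 states) tracks the input length modulo 3. Each combined state is a pair, one component from each; accept when both components accept. Equivalent product states are then merged.
7 states suffice.
       x  y 
>  A   B  C 
   B   D  E 
   C   E  F 
   D   A  G 
   E   G  F 
   F   F  F 
 * G   C  F 
(> = start, * = accepting)

start=A accept=G A-x->B A-y->C B-x->D B-y->E C-x->E C-y->F D-x->A D-y->G E-x->G E-y->F F-x->F F-y->F G-x->C G-y->F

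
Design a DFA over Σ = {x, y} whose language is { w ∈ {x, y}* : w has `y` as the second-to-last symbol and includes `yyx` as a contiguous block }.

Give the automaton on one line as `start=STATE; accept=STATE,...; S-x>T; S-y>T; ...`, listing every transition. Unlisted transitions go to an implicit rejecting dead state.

Run two small machines in parallel and take their product. One (7 states) tracks the last 2 symbols read; the other (4 states) tracks whether and how much of `yyx` has been seen. Each combined state is a pair, one component from each; accept when both components accept. Minimizing collapses redundant product states.
        x   y  
>  s0   s0  s1 
   s1   s0  s2 
   s2   s3  s2 
 * s3   s4  s5 
   s4   s4  s5 
   s5   s3  s6 
 * s6   s3  s6 
(> = start, * = accepting)

start=s0; accept=s3,s6; s0-x>s0; s0-y>s1; s1-x>s0; s1-y>s2; s2-x>s3; s2-y>s2; s3-x>s4; s3-y>s5; s4-x>s4; s4-y>s5; s5-x>s3; s5-y>s6; s6-x>s3; s6-y>s6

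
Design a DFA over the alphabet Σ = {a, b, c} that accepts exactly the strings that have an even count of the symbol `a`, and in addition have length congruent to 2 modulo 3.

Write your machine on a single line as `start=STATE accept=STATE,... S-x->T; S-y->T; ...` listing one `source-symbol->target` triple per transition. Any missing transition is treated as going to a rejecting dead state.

start=s0; accept=s3; s0-a->s1; s0-b->s2; s0-c->s2; s1-a->s3; s1-b->s4; s1-c->s4; s2-a->s4; s2-b->s3; s2-c->s3; s3-a->s5; s3-b->s0; s3-c->s0; s4-a->s0; s4-b->s5; s4-c->s5; s5-a->s2; s5-b->s1; s5-c->s1

Handle the two conditions separately and then intersect. The first has 2 states tracking the count of `a`s modulo 2; the second has 3 states tracking the input length modulo 3. A product state is a pair (one from each), accepting exactly when both do.
        a   b   c  
>  s0   s1  s2  s2 
   s1   s3  s4  s4 
   s2   s4  s3  s3 
 * s3   s5  s0  s0 
   s4   s0  s5  s5 
   s5   s2  s1  s1 
(> = start, * = accepting)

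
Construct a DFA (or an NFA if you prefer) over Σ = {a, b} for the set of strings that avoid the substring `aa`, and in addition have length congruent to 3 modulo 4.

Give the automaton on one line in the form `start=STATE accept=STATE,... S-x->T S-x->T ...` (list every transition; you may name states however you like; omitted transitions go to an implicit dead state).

Build one automaton per condition and run them in lockstep. One (3 states) tracks partial matches of the forbidden pattern `aa`; the other (4 states) tracks the input length modulo 4. Each combined state is a pair, one component from each; accept when both components accept. After merging equivalent states the machine shrinks.
With 9 states:
        a   b  
>  s0   s1  s2 
   s1   s3  s4 
   s2   s5  s4 
   s3   s3  s3 
   s4   s6  s7 
   s5   s3  s7 
 * s6   s3  s0 
 * s7   s8  s0 
   s8   s3  s2 
(> = start, * = accepting)

start=s0 accept=s6,s7 s0-a->s1 s0-b->s2 s1-a->s3 s1-b->s4 s2-a->s5 s2-b->s4 s3-a->s3 s3-b->s3 s4-a->s6 s4-b->s7 s5-a->s3 s5-b->s7 s6-a->s3 s6-b->s0 s7-a->s8 s7-b->s0 s8-a->s3 s8-b->s2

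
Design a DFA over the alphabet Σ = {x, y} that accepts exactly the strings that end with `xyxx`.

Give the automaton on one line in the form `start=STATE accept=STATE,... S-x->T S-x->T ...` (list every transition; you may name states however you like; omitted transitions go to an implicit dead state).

Let each state record the length of the longest suffix of the input read so far that is also a prefix of `xyxx`. q1 means the last symbol is `x`; q2 means the last 2 symbols are `xy`; q3 means the last 3 symbols are `xyx`; q4 means the last 4 symbols are `xyxx`. Accept only at q4, where the string currently ends in `xyxx`.
5 states suffice.
        x   y  
>  q0   q1  q0 
   q1   q1  q2 
   q2   q3  q0 
   q3   q4  q2 
 * q4   q1  q2 
(> = start, * = accepting)

start=q0 accept=q4 q0-x->q1 q0-y->q0 q1-x->q1 q1-y->q2 q2-x->q3 q2-y->q0 q3-x->q4 q3-y->q2 q4-x->q1 q4-y->q2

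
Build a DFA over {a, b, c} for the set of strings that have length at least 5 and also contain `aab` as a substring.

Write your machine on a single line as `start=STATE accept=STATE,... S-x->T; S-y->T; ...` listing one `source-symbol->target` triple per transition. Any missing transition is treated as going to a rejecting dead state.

start=s0; accept=s11; s0-a->s1; s0-b->s2; s0-c->s2; s1-a->s3; s1-b->s4; s1-c->s4; s2-a->s5; s2-b->s4; s2-c->s4; s3-a->s6; s3-b->s7; s3-c->s4; s4-a->s8; s4-b->s4; s4-c->s4; s5-a->s6; s5-b->s4; s5-c->s4; s6-a->s9; s6-b->s10; s6-c->s4; s7-a->s10; s7-b->s10; s7-c->s10; s8-a->s9; s8-b->s4; s8-c->s4; s9-a->s9; s9-b->s11; s9-c->s4; s10-a->s11; s10-b->s11; s10-c->s11; s11-a->s11; s11-b->s11; s11-c->s11

Build one automaton per condition and run them in lockstep. The first has 7 states tracking the input length, saturating at 6; the second has 4 states tracking whether and how much of `aab` has been seen. A product state is a pair (one from each), accepting exactly when both do. Equivalent product states are then merged.
          a    b    c  
>  s0     s1   s2   s2 
   s1     s3   s4   s4 
   s2     s5   s4   s4 
   s3     s6   s7   s4 
   s4     s8   s4   s4 
   s5     s6   s4   s4 
   s6     s9  s10   s4 
   s7    s10  s10  s10 
   s8     s9   s4   s4 
   s9     s9  s11   s4 
   s10   s11  s11  s11 
 * s11   s11  s11  s11 
(> = start, * = accepting)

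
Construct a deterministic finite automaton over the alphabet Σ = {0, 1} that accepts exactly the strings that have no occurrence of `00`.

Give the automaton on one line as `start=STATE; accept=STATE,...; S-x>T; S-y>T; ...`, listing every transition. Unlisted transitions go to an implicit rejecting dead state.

start=A; accept=A,B; A-0>B; A-1>A; B-0>C; B-1>A; C-0>C; C-1>C

This is the complement of 'contains `00`'. Use the same substring-matching states — A through C holding how much of `00` has just been matched — but flip the accepting set: everything except the trap C accepts.
A 3-state machine:
       0  1 
>* A   B  A 
 * B   C  A 
   C   C  C 
(> = start, * = accepting)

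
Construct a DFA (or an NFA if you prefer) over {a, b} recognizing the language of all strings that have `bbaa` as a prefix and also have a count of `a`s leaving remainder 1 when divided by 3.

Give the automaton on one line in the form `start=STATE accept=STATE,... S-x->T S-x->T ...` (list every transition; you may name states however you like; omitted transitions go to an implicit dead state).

Handle the two conditions separately and then intersect. One (6 states) tracks whether the input so far still matches the prefix `bbaa`; the other (3 states) tracks the count of `a`s modulo 3. Each combined state is a pair, one component from each; accept when both components accept.
        a   b  
>  s0   s1  s2 
   s1   s3  s1 
   s2   s1  s4 
   s3   s5  s3 
   s4   s6  s5 
   s5   s1  s5 
   s6   s7  s1 
   s7   s8  s7 
   s8   s9  s8 
 * s9   s7  s9 
(> = start, * = accepting)

start=s0 accept=s9 s0-a->s1 s0-b->s2 s1-a->s3 s1-b->s1 s2-a->s1 s2-b->s4 s3-a->s5 s3-b->s3 s4-a->s6 s4-b->s5 s5-a->s1 s5-b->s5 s6-a->s7 s6-b->s1 s7-a->s8 s7-b->s7 s8-a->s9 s8-b->s8 s9-a->s7 s9-b->s9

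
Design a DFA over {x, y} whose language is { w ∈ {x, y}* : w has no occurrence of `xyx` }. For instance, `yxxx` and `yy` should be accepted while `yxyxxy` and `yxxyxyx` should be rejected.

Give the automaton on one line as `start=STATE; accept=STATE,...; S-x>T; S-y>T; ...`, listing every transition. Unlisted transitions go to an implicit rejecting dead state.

start=q0; accept=q0,q1,q2; q0-x>q1; q0-y>q0; q1-x>q1; q1-y>q2; q2-x>q3; q2-y>q0; q3-x>q3; q3-y>q3

Track partial matches of the forbidden pattern `xyx`. State q3 is a dead state reached once `xyx` has occurred; every other state accepts. q0 means no part of `xyx` is currently matched.
With 4 states:
        x   y  
>* q0   q1  q0 
 * q1   q1  q2 
 * q2   q3  q0 
   q3   q3  q3 
(> = start, * = accepting)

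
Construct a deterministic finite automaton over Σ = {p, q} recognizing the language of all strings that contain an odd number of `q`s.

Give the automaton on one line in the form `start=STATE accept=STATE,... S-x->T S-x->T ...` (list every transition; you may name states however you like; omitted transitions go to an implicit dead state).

The only thing that matters is how many `q`s have appeared, reduced mod 2. Use one state per residue: A for 0, …, B for 1. Reading `q` moves to the next residue; anything else stays put. B is accepting.
2 states suffice.
       p  q 
>  A   A  B 
 * B   B  A 
(> = start, * = accepting)

start=A accept=B A-p->A A-q->B B-p->B B-q->A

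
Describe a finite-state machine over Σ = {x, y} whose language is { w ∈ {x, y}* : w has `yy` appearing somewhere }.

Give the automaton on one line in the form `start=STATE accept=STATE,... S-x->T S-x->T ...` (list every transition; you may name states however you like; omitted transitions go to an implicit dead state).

States S0..S1 record the length of the longest prefix of `yy` that matches the current input suffix. Reaching S2 means `yy` has been seen, and we stay there forever. Accept from S2.
        x   y  
>  S0   S0  S1 
   S1   S0  S2 
 * S2   S2  S2 
(> = start, * = accepting)

start=S0 accept=S2 S0-x->S0 S0-y->S1 S1-x->S0 S1-y->S2 S2-x->S2 S2-y->S2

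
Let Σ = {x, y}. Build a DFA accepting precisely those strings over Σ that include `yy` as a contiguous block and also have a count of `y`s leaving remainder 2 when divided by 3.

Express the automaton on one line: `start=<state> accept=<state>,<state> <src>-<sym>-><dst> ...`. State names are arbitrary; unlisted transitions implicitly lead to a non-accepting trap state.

Handle the two conditions separately and then intersect. One (3 states) tracks whether and how much of `yy` has been seen; the other (3 states) tracks the count of `y`s modulo 3. Each combined state is a pair, one component from each; accept when both components accept.
9 states suffice.
        x   y  
>  q0   q0  q1 
   q1   q2  q3 
   q2   q2  q4 
 * q3   q3  q5 
   q4   q6  q5 
   q5   q5  q7 
   q6   q6  q8 
   q7   q7  q3 
   q8   q0  q7 
(> = start, * = accepting)

start=q0 accept=q3 q0-x->q0 q0-y->q1 q1-x->q2 q1-y->q3 q2-x->q2 q2-y->q4 q3-x->q3 q3-y->q5 q4-x->q6 q4-y->q5 q5-x->q5 q5-y->q7 q6-x->q6 q6-y->q8 q7-x->q7 q7-y->q3 q8-x->q0 q8-y->q7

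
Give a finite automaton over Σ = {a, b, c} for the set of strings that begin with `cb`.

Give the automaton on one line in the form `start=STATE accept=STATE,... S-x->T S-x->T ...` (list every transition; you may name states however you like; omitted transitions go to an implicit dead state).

Check the first 2 symbols one by one: s0 through s1 record how many have matched `cb` so far; any wrong symbol goes to the dead state s3. After all 2 match we enter the accepting sink s2.
4 states suffice.
        a   b   c  
>  s0   s3  s3  s1 
   s1   s3  s2  s3 
 * s2   s2  s2  s2 
   s3   s3  s3  s3 
(> = start, * = accepting)

start=s0 accept=s2 s0-a->s3 s0-b->s3 s0-c->s1 s1-a->s3 s1-b->s2 s1-c->s3 s2-a->s2 s2-b->s2 s2-c->s2 s3-a->s3 s3-b->s3 s3-c->s3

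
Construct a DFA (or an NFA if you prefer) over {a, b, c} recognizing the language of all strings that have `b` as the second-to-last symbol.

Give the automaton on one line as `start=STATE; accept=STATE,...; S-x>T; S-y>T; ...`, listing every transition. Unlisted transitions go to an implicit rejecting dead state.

start=S0; accept=S7,S8,S9; S0-a>S1; S0-b>S2; S0-c>S3; S1-a>S4; S1-b>S5; S1-c>S6; S2-a>S7; S2-b>S8; S2-c>S9; S3-a>S10; S3-b>S11; S3-c>S12; S4-a>S4; S4-b>S5; S4-c>S6; S5-a>S7; S5-b>S8; S5-c>S9; S6-a>S10; S6-b>S11; S6-c>S12; S7-a>S4; S7-b>S5; S7-c>S6; S8-a>S7; S8-b>S8; S8-c>S9; S9-a>S10; S9-b>S11; S9-c>S12; S10-a>S4; S10-b>S5; S10-c>S6; S11-a>S7; S11-b>S8; S11-c>S9; S12-a>S10; S12-b>S11; S12-c>S12

A DFA must remember the last 2 symbols (since which symbol is second-to-last isn't known until the input ends). Use one state per possible window of the last ≤2 symbols; accept from those whose window starts with `b`.
          a    b    c  
>  S0     S1   S2   S3 
   S1     S4   S5   S6 
   S2     S7   S8   S9 
   S3    S10  S11  S12 
   S4     S4   S5   S6 
   S5     S7   S8   S9 
   S6    S10  S11  S12 
 * S7     S4   S5   S6 
 * S8     S7   S8   S9 
 * S9    S10  S11  S12 
   S10    S4   S5   S6 
   S11    S7   S8   S9 
   S12   S10  S11  S12 
(> = start, * = accepting)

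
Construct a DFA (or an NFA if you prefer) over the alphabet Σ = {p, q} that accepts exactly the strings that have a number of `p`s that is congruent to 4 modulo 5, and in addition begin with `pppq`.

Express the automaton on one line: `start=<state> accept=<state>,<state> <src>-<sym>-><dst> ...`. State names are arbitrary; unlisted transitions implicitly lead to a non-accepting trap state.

start=S0 accept=S6 S0-p->S1 S0-q->S2 S1-p->S3 S1-q->S2 S2-p->S2 S2-q->S2 S3-p->S4 S3-q->S2 S4-p->S2 S4-q->S5 S5-p->S6 S5-q->S5 S6-p->S7 S6-q->S6 S7-p->S8 S7-q->S7 S8-p->S9 S8-q->S8 S9-p->S5 S9-q->S9

Build one automaton per condition and run them in lockstep. The first has 5 states tracking the count of `p`s modulo 5; the second has 6 states tracking whether the input so far still matches the prefix `pppq`. A product state is a pair (one from each), accepting exactly when both do. After merging equivalent states the machine shrinks.
        p   q  
>  S0   S1  S2 
   S1   S3  S2 
   S2   S2  S2 
   S3   S4  S2 
   S4   S2  S5 
   S5   S6  S5 
 * S6   S7  S6 
   S7   S8  S7 
   S8   S9  S8 
   S9   S5  S9 
(> = start, * = accepting)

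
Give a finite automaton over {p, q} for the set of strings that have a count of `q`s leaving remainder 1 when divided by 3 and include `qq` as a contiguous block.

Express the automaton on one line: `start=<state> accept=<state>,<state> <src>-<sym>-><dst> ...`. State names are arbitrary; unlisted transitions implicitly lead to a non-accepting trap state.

start=S0 accept=S7 S0-p->S0 S0-q->S1 S1-p->S2 S1-q->S3 S2-p->S2 S2-q->S4 S3-p->S3 S3-q->S5 S4-p->S6 S4-q->S5 S5-p->S5 S5-q->S7 S6-p->S6 S6-q->S8 S7-p->S7 S7-q->S3 S8-p->S0 S8-q->S7

Handle the two conditions separately and then intersect. The first has 3 states tracking the count of `q`s modulo 3; the second has 3 states tracking whether and how much of `qq` has been seen. A product state is a pair (one from each), accepting exactly when both do.
9 states suffice.
        p   q  
>  S0   S0  S1 
   S1   S2  S3 
   S2   S2  S4 
   S3   S3  S5 
   S4   S6  S5 
   S5   S5  S7 
   S6   S6  S8 
 * S7   S7  S3 
   S8   S0  S7 
(> = start, * = accepting)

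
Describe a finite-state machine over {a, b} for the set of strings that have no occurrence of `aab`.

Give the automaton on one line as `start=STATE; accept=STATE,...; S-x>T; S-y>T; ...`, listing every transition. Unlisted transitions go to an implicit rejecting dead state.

start=q0; accept=q0,q1,q2; q0-a>q1; q0-b>q0; q1-a>q2; q1-b>q0; q2-a>q2; q2-b>q3; q3-a>q3; q3-b>q3

This is the complement of 'contains `aab`'. Use the same substring-matching states — q0 through q3 holding how much of `aab` has just been matched — but flip the accepting set: everything except the trap q3 accepts.
A 4-state machine:
        a   b  
>* q0   q1  q0 
 * q1   q2  q0 
 * q2   q2  q3 
   q3   q3  q3 
(> = start, * = accepting)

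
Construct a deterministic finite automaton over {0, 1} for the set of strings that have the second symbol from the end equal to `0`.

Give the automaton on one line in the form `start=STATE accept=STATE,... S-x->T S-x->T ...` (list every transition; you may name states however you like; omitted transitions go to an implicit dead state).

Because acceptance depends on a position counted from the end, the machine has to buffer the most recent 2 symbols. Make each state the string of the last up-to-2 symbols read; on input `x` shift the window left and append `x`. Accept when the buffered window has length 2 and begins with `0`.
        0   1  
>  S0   S1  S2 
   S1   S3  S4 
   S2   S5  S6 
 * S3   S3  S4 
 * S4   S5  S6 
   S5   S3  S4 
   S6   S5  S6 
(> = start, * = accepting)

start=S0 accept=S3,S4 S0-0->S1 S0-1->S2 S1-0->S3 S1-1->S4 S2-0->S5 S2-1->S6 S3-0->S3 S3-1->S4 S4-0->S5 S4-1->S6 S5-0->S3 S5-1->S4 S6-0->S5 S6-1->S6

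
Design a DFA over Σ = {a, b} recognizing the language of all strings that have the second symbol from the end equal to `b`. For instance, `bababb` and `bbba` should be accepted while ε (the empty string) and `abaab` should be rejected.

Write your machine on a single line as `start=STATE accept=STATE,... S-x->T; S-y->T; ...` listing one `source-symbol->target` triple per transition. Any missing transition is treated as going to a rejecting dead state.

A DFA must remember the last 2 symbols (since which symbol is second-to-last isn't known until the input ends). Use one state per possible window of the last ≤2 symbols; accept from those whose window starts with `b`.
A 7-state machine:
        a   b  
>  S0   S1  S2 
   S1   S3  S4 
   S2   S5  S6 
   S3   S3  S4 
   S4   S5  S6 
 * S5   S3  S4 
 * S6   S5  S6 
(> = start, * = accepting)

start=S0; accept=S5,S6; S0-a->S1; S0-b->S2; S1-a->S3; S1-b->S4; S2-a->S5; S2-b->S6; S3-a->S3; S3-b->S4; S4-a->S5; S4-b->S6; S5-a->S3; S5-b->S4; S6-a->S5; S6-b->S6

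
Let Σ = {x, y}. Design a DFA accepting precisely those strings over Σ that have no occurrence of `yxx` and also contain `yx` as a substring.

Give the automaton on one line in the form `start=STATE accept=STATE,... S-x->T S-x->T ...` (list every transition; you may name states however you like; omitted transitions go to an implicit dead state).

Run two small machines in parallel and take their product. The first has 4 states tracking partial matches of the forbidden pattern `yxx`; the second has 3 states tracking whether and how much of `yx` has been seen. A product state is a pair (one from each), accepting exactly when both do.
A 5-state machine:
        x   y  
>  q0   q0  q1 
   q1   q2  q1 
 * q2   q3  q4 
   q3   q3  q3 
 * q4   q2  q4 
(> = start, * = accepting)

start=q0 accept=q2,q4 q0-x->q0 q0-y->q1 q1-x->q2 q1-y->q1 q2-x->q3 q2-y->q4 q3-x->q3 q3-y->q3 q4-x->q2 q4-y->q4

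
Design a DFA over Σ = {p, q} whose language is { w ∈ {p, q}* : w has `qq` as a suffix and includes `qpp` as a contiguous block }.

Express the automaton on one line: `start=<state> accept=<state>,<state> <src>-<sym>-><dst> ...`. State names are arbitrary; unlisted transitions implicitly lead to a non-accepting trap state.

Build one automaton per condition and run them in lockstep. The first has 3 states tracking how much of the suffix `qq` has currently been matched; the second has 4 states tracking whether and how much of `qpp` has been seen. A product state is a pair (one from each), accepting exactly when both do. Minimizing collapses redundant product states.
        p   q  
>  s0   s0  s1 
   s1   s2  s1 
   s2   s3  s1 
   s3   s3  s4 
   s4   s3  s5 
 * s5   s3  s5 
(> = start, * = accepting)

start=s0 accept=s5 s0-p->s0 s0-q->s1 s1-p->s2 s1-q->s1 s2-p->s3 s2-q->s1 s3-p->s3 s3-q->s4 s4-p->s3 s4-q->s5 s5-p->s3 s5-q->s5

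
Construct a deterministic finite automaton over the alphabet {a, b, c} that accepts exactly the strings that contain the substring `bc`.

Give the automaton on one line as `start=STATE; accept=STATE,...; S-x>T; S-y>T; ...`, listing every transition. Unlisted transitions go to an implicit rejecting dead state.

start=S0; accept=S2; S0-a>S0; S0-b>S1; S0-c>S0; S1-a>S0; S1-b>S1; S1-c>S2; S2-a>S2; S2-b>S2; S2-c>S2

States S0..S1 record the length of the longest prefix of `bc` that matches the current input suffix. Reaching S2 means `bc` has been seen, and we stay there forever. Accept from S2.
With 3 states:
        a   b   c  
>  S0   S0  S1  S0 
   S1   S0  S1  S2 
 * S2   S2  S2  S2 
(> = start, * = accepting)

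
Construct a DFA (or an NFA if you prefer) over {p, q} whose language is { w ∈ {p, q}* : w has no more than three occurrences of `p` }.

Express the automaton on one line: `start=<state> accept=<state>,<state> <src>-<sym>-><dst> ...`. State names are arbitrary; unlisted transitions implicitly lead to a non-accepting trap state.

Only the number of `p`s matters, and only up to 4. Make a chain s0 → s1 → s2 → s3 → s4 advanced by each `p` (with s4 absorbing); every other symbol self-loops. The accepting set is {s0, s1, s2, s3}.
5 states suffice.
        p   q  
>* s0   s1  s0 
 * s1   s2  s1 
 * s2   s3  s2 
 * s3   s4  s3 
   s4   s4  s4 
(> = start, * = accepting)

start=s0 accept=s0,s1,s2,s3 s0-p->s1 s0-q->s0 s1-p->s2 s1-q->s1 s2-p->s3 s2-q->s2 s3-p->s4 s3-q->s3 s4-p->s4 s4-q->s4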